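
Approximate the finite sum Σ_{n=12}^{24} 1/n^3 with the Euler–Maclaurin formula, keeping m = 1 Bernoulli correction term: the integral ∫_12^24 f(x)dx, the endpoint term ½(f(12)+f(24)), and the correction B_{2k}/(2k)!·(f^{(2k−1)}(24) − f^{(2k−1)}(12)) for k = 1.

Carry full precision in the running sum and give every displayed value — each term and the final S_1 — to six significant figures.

∫_12^24 1/x^3 dx evaluates to 0.00260417.
½[f(12) + f(24)] = ½[0.000578704 + 7.23380e-05] = 0.000325521.
Running total after boundary: 0.00292969.
Correction k=1: B_{2}/2! · (f^{(1)}(24) − f^{(1)}(12)) = 1/12 · (-9.04225e-06 − (-0.000144676)) = 1.13028e-05.

S_1 ≈ 0.00294099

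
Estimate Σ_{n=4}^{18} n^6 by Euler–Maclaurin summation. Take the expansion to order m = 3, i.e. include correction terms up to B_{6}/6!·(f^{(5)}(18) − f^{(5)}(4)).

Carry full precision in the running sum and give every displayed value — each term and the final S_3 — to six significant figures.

Integral: ∫_4^18 x^6 dx = 8.74577e+07.
½[f(4) + f(18)] = ½[4096.00 + 3.40122e+07] = 1.70082e+07.
Running total after boundary: 1.04466e+08.
Correction k=1: B_{2}/2! · (f^{(1)}(18) − f^{(1)}(4)) = 1/12 · (1.13374e+07 − 6144.00) = 944272.
Running total after k=1: 1.05410e+08.
Correction k=2: B_{4}/4! · (f^{(3)}(18) − f^{(3)}(4)) = −1/720 · (699840 − 7680.00) = -961.333.
Running total after k=2: 1.05409e+08.
Correction k=3: B_{6}/6! · (f^{(5)}(18) − f^{(5)}(4)) = 1/30240 · (12960.0 − 2880.00) = 0.333333.

S_3 ≈ 1.05409e+08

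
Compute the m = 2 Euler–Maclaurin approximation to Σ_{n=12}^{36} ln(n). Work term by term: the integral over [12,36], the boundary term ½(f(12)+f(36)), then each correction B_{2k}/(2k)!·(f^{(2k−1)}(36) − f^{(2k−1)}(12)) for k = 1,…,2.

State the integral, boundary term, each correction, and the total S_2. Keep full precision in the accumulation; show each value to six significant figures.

The integral term ∫_12^36 ln(x) dx = 75.1878.
½[f(12) + f(36)] = ½[2.48491 + 3.58352] = 3.03421.
Running total after boundary: 78.2220.
Correction k=1: B_{2}/2! · (f^{(1)}(36) − f^{(1)}(12)) = 1/12 · (0.0277778 − 0.0833333) = -0.00462963.
Running total after k=1: 78.2174.
Correction k=2: B_{4}/4! · (f^{(3)}(36) − f^{(3)}(12)) = −1/720 · (4.28669e-05 − 0.00115741) = 1.54797e-06.

S_2 ≈ 78.2174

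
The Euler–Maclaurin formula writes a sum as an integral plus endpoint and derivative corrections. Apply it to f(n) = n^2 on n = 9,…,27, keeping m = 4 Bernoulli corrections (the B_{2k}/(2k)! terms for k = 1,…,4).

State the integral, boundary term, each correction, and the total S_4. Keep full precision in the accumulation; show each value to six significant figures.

S_4 ≈ 6726.00

∫_9^27 x^2 dx evaluates to 6318.00.
½[f(9) + f(27)] = ½[81.0000 + 729.000] = 405.000.
Integral + boundary = 6723.00.
Order-1 term: 1/12 · (54.0000 − 18.0000) = 3.00000.
After k=1: 6726.00.
Order-2 term: −1/720 · (0.00000 − 0.00000) = 0.00000.
After k=2: 6726.00.
Order-3 term: 1/30240 · (0.00000 − 0.00000) = 0.00000.
After k=3: 6726.00.
Order-4 term: −1/1209600 · (0.00000 − 0.00000) = 0.00000.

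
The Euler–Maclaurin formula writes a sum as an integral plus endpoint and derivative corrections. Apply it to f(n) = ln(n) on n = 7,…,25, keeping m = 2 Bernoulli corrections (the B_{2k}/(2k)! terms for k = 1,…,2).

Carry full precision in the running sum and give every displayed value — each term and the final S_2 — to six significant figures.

The integral term ∫_7^25 ln(x) dx = 48.8505.
Boundary: ½(f(7) + f(25)) = ½(1.94591 + 3.21888) = 2.58239.
Integral + boundary = 51.4329.
k=1: B_{2}/(2)! × [f^{(1)}(25) − f^{(1)}(7)] = 1/12 × (0.0400000 − 0.142857) = -0.00857143.
Running total after k=1: 51.4243.
k=2: B_{4}/(4)! × [f^{(3)}(25) − f^{(3)}(7)] = −1/720 × (0.000128000 − 0.00583090) = 7.92070e-06.

S_2 ≈ 51.4244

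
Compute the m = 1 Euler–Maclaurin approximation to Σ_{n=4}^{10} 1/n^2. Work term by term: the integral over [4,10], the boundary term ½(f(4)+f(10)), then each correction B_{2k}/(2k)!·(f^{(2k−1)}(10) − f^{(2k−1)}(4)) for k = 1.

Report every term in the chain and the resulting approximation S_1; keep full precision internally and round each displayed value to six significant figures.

S_1 ≈ 0.188688

The integral term ∫_4^10 1/x^2 dx = 0.150000.
Endpoint term: (f(4) + f(10))/2 = (0.0625000 + 0.0100000)/2 = 0.0362500.
Integral + boundary = 0.186250.
Correction k=1: B_{2}/2! · (f^{(1)}(10) − f^{(1)}(4)) = 1/12 · (-0.00200000 − (-0.0312500)) = 0.00243750.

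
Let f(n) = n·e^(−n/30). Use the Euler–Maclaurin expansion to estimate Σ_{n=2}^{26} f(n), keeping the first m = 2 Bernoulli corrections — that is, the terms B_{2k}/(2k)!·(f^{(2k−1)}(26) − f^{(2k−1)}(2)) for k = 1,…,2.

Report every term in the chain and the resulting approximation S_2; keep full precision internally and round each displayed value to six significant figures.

The integral term ∫_2^26 x·e^(−x/30) dx = 191.898.
½[f(2) + f(26)] = ½[1.87101 + 10.9291] = 6.40006.
Integral + boundary = 198.298.
Correction k=1: B_{2}/2! · (f^{(1)}(26) − f^{(1)}(2)) = 1/12 · (0.0560467 − 0.873140) = -0.0680911.
Running total after k=1: 198.230.
Correction k=2: B_{4}/4! · (f^{(3)}(26) − f^{(3)}(2)) = −1/720 · (0.000996386 − 0.00304906) = 2.85094e-06.

S_2 ≈ 198.230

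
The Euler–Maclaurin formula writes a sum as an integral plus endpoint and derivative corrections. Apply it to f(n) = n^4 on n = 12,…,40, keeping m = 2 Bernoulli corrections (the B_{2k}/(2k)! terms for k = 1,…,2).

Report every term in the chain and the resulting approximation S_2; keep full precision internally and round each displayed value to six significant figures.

The integral term ∫_12^40 x^4 dx = 2.04302e+07.
Boundary: ½(f(12) + f(40)) = ½(20736.0 + 2.56000e+06) = 1.29037e+06.
Integral + boundary = 2.17206e+07.
Correction k=1: B_{2}/2! · (f^{(1)}(40) − f^{(1)}(12)) = 1/12 · (256000 − 6912.00) = 20757.3.
Partial sum through k=1: 2.17414e+07.
Correction k=2: B_{4}/4! · (f^{(3)}(40) − f^{(3)}(12)) = −1/720 · (960.000 − 288.000) = -0.933333.

S_2 ≈ 2.17414e+07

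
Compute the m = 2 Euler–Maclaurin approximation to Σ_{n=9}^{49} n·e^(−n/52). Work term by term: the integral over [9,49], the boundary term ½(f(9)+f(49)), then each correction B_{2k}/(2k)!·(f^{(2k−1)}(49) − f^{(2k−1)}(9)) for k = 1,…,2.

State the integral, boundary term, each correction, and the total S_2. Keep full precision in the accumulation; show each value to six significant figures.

Integral: ∫_9^49 x·e^(−x/52) dx = 621.035.
Boundary: ½(f(9) + f(49)) = ½(7.56966 + 19.0966) = 13.3332.
Integral + boundary = 634.368.
Correction k=1: B_{2}/2! · (f^{(1)}(49) − f^{(1)}(9)) = 1/12 · (0.0224843 − 0.695503) = -0.0560849.
Partial sum through k=1: 634.312.
Correction k=2: B_{4}/4! · (f^{(3)}(49) − f^{(3)}(9)) = −1/720 · (0.000296575 − 0.000879308) = 8.09351e-07.

S_2 ≈ 634.312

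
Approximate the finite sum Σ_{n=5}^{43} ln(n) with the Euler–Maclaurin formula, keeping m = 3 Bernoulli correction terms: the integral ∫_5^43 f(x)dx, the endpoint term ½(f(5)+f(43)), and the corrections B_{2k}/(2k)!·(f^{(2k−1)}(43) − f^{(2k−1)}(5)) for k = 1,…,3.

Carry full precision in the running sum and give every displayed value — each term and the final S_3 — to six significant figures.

Integral: ∫_5^43 ln(x) dx = 115.684.
½[f(5) + f(43)] = ½[1.60944 + 3.76120] = 2.68532.
Integral + boundary = 118.370.
Order-1 term: 1/12 · (0.0232558 − 0.200000) = -0.0147287.
Partial sum through k=1: 118.355.
Order-2 term: −1/720 · (2.51550e-05 − 0.0160000) = 2.21873e-05.
Partial sum through k=2: 118.355.
Order-3 term: 1/30240 · (1.63256e-07 − 0.00768000) = -2.53963e-07.

S_3 ≈ 118.355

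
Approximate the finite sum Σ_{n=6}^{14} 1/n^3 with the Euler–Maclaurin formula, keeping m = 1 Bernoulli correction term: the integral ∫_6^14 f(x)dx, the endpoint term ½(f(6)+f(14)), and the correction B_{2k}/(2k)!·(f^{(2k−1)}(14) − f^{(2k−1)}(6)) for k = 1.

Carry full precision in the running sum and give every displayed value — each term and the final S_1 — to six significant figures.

S_1 ≈ 0.0140213

The integral term ∫_6^14 1/x^3 dx = 0.0113379.
Endpoint term: (f(6) + f(14))/2 = (0.00462963 + 0.000364431)/2 = 0.00249703.
Running total after boundary: 0.0138349.
Order-1 term: 1/12 · (-7.80925e-05 − (-0.00231481)) = 0.000186394.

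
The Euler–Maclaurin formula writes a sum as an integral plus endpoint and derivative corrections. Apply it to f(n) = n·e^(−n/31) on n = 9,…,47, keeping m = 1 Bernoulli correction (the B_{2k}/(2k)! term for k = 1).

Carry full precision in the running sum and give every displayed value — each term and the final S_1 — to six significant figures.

S_1 ≈ 405.123

∫_9^47 x·e^(−x/31) dx evaluates to 396.651.
Endpoint term: (f(9) + f(47))/2 = (6.73220 + 10.3193)/2 = 8.52576.
Running total after boundary: 405.177.
Order-1 term: 1/12 · (-0.113321 − 0.530854) = -0.0536813.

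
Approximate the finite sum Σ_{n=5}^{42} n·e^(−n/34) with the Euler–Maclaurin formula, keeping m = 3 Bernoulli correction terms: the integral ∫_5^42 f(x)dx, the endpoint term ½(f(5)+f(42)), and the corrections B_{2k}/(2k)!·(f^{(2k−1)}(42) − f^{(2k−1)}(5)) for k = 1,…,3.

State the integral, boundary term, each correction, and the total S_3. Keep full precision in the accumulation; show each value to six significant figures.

Integral: ∫_5^42 x·e^(−x/34) dx = 393.364.
½[f(5) + f(42)] = ½[4.31622 + 12.2115] = 8.26384.
So far: 401.628.
Correction k=1: B_{2}/2! · (f^{(1)}(42) − f^{(1)}(5)) = 1/12 · (-0.0684116 − 0.736296) = -0.0670589.
Running total after k=1: 401.561.
Correction k=2: B_{4}/4! · (f^{(3)}(42) − f^{(3)}(5)) = −1/720 · (0.000443847 − 0.00213043) = 2.34248e-06.
Running total after k=2: 401.561.
Correction k=3: B_{6}/6! · (f^{(5)}(42) − f^{(5)}(5)) = 1/30240 · (8.19094e-07 − 3.13489e-06) = -7.65806e-11.

S_3 ≈ 401.561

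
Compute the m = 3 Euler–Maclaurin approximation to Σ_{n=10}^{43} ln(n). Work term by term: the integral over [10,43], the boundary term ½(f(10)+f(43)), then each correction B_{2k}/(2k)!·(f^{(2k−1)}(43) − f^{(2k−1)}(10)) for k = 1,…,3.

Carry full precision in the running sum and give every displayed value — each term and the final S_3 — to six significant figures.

Integral: ∫_10^43 ln(x) dx = 105.706.
Endpoint term: (f(10) + f(43))/2 = (2.30259 + 3.76120)/2 = 3.03189.
So far: 108.738.
Correction k=1: B_{2}/2! · (f^{(1)}(43) − f^{(1)}(10)) = 1/12 · (0.0232558 − 0.100000) = -0.00639535.
After k=1: 108.731.
Correction k=2: B_{4}/4! · (f^{(3)}(43) − f^{(3)}(10)) = −1/720 · (2.51550e-05 − 0.00200000) = 2.74284e-06.
After k=2: 108.731.
Correction k=3: B_{6}/6! · (f^{(5)}(43) − f^{(5)}(10)) = 1/30240 · (1.63256e-07 − 0.000240000) = -7.93111e-09.

S_3 ≈ 108.731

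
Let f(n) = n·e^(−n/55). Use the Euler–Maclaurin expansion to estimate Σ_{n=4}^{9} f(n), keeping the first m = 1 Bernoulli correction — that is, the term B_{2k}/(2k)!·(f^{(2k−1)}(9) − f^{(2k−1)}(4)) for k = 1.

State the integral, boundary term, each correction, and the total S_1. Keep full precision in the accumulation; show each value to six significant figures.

S_1 ≈ 34.3868

Integral: ∫_4^9 x·e^(−x/55) dx = 28.7190.
Endpoint term: (f(4) + f(9))/2 = (3.71942 + 7.64146)/2 = 5.68044.
Integral + boundary = 34.3994.
k=1: B_{2}/(2)! × [f^{(1)}(9) − f^{(1)}(4)] = 1/12 × (0.710115 − 0.862229) = -0.0126761.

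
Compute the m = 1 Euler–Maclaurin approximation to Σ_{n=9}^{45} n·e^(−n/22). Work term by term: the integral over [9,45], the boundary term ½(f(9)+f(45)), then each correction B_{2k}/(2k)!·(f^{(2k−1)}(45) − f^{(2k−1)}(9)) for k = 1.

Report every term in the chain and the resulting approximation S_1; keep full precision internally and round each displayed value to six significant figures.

S_1 ≈ 268.256

Integral: ∫_9^45 x·e^(−x/22) dx = 262.401.
½[f(9) + f(45)] = ½[5.97828 + 5.81946] = 5.89887.
Running total after boundary: 268.300.
Order-1 term: 1/12 · (-0.135200 − 0.392514) = -0.0439761.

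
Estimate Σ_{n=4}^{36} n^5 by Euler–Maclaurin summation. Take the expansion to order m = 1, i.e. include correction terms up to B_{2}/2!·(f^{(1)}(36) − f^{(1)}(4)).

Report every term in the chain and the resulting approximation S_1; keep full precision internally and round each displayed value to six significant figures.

S_1 ≈ 3.93730e+08

The integral term ∫_4^36 x^5 dx = 3.62796e+08.
Boundary: ½(f(4) + f(36)) = ½(1024.00 + 6.04662e+07) = 3.02336e+07.
So far: 3.93030e+08.
k=1: B_{2}/(2)! × [f^{(1)}(36) − f^{(1)}(4)] = 1/12 × (8.39808e+06 − 1280.00) = 699733.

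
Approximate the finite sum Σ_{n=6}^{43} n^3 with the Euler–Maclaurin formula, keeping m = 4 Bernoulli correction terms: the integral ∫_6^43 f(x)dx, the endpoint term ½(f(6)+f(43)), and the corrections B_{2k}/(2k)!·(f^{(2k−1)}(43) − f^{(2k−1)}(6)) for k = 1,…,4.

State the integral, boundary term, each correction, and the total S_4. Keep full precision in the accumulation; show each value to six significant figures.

The integral term ∫_6^43 x^3 dx = 854376.
Endpoint term: (f(6) + f(43))/2 = (216.000 + 79507.0)/2 = 39861.5.
Integral + boundary = 894238.
Correction k=1: B_{2}/2! · (f^{(1)}(43) − f^{(1)}(6)) = 1/12 · (5547.00 − 108.000) = 453.250.
Running total after k=1: 894691.
Correction k=2: B_{4}/4! · (f^{(3)}(43) − f^{(3)}(6)) = −1/720 · (6.00000 − 6.00000) = 0.00000.
Running total after k=2: 894691.
Correction k=3: B_{6}/6! · (f^{(5)}(43) − f^{(5)}(6)) = 1/30240 · (0.00000 − 0.00000) = 0.00000.
Running total after k=3: 894691.
Correction k=4: B_{8}/8! · (f^{(7)}(43) − f^{(7)}(6)) = −1/1209600 · (0.00000 − 0.00000) = 0.00000.

S_4 ≈ 894691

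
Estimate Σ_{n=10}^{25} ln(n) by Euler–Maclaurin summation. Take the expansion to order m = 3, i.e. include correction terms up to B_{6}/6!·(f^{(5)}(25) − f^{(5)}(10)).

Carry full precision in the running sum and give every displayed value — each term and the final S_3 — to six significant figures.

∫_10^25 ln(x) dx evaluates to 42.4460.
½[f(10) + f(25)] = ½[2.30259 + 3.21888] = 2.76073.
Integral + boundary = 45.2068.
k=1: B_{2}/(2)! × [f^{(1)}(25) − f^{(1)}(10)] = 1/12 × (0.0400000 − 0.100000) = -0.00500000.
Running total after k=1: 45.2018.
k=2: B_{4}/(4)! × [f^{(3)}(25) − f^{(3)}(10)] = −1/720 × (0.000128000 − 0.00200000) = 2.60000e-06.
Running total after k=2: 45.2018.
k=3: B_{6}/(6)! × [f^{(5)}(25) − f^{(5)}(10)] = 1/30240 × (2.45760e-06 − 0.000240000) = -7.85524e-09.

S_3 ≈ 45.2018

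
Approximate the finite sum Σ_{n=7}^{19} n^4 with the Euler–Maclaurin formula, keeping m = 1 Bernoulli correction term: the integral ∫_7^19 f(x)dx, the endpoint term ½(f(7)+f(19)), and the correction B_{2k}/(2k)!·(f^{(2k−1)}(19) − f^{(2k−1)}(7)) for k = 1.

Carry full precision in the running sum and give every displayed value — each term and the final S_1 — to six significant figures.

Integral: ∫_7^19 x^4 dx = 491858.
Endpoint term: (f(7) + f(19))/2 = (2401.00 + 130321)/2 = 66361.0.
So far: 558219.
Order-1 term: 1/12 · (27436.0 − 1372.00) = 2172.00.

S_1 ≈ 560391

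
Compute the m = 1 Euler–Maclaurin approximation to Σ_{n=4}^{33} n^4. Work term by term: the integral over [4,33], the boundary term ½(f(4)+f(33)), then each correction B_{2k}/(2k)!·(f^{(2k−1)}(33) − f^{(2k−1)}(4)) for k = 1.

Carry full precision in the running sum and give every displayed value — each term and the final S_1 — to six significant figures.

S_1 ≈ 8.43192e+06

The integral term ∫_4^33 x^4 dx = 7.82687e+06.
Endpoint term: (f(4) + f(33))/2 = (256.000 + 1.18592e+06)/2 = 593088.
So far: 8.41996e+06.
Correction k=1: B_{2}/2! · (f^{(1)}(33) − f^{(1)}(4)) = 1/12 · (143748 − 256.000) = 11957.7.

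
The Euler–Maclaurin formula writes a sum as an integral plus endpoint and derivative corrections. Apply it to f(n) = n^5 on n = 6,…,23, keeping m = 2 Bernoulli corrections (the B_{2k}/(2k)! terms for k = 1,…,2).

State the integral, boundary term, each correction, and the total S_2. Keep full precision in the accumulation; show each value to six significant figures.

Integral: ∫_6^23 x^5 dx = 2.46649e+07.
Endpoint term: (f(6) + f(23))/2 = (7776.00 + 6.43634e+06)/2 = 3.22206e+06.
So far: 2.78869e+07.
Correction k=1: B_{2}/2! · (f^{(1)}(23) − f^{(1)}(6)) = 1/12 · (1.39920e+06 − 6480.00) = 116060.
Running total after k=1: 2.80030e+07.
Correction k=2: B_{4}/4! · (f^{(3)}(23) − f^{(3)}(6)) = −1/720 · (31740.0 − 2160.00) = -41.0833.

S_2 ≈ 2.80030e+07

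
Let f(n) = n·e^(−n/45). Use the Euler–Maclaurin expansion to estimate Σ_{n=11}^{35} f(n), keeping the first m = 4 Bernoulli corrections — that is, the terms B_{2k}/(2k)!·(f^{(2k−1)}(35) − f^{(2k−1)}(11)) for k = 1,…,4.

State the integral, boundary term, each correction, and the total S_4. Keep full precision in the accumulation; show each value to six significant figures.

The integral term ∫_11^35 x·e^(−x/45) dx = 319.579.
½[f(11) + f(35)] = ½[8.61453 + 16.0799] = 12.3472.
Running total after boundary: 331.926.
Order-1 term: 1/12 · (0.102095 − 0.591705) = -0.0408009.
Running total after k=1: 331.885.
Order-2 term: −1/720 · (0.000504171 − 0.00106567) = 7.79862e-07.
Running total after k=2: 331.885.
Order-3 term: 1/30240 · (4.73049e-07 − 9.08218e-07) = -1.43905e-11.
Running total after k=3: 331.885.
Order-4 term: −1/1209600 · (3.44259e-10 − 6.37126e-10) = 2.42118e-16.

S_4 ≈ 331.885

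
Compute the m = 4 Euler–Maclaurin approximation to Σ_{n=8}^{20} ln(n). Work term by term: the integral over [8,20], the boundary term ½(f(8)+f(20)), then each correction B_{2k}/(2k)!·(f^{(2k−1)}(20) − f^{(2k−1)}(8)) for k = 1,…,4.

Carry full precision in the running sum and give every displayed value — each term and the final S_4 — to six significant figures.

∫_8^20 ln(x) dx evaluates to 31.2791.
Boundary: ½(f(8) + f(20)) = ½(2.07944 + 2.99573) = 2.53759.
Running total after boundary: 33.8167.
Order-1 term: 1/12 · (0.0500000 − 0.125000) = -0.00625000.
Partial sum through k=1: 33.8105.
Order-2 term: −1/720 · (0.000250000 − 0.00390625) = 5.07812e-06.
Partial sum through k=2: 33.8105.
Order-3 term: 1/30240 · (7.50000e-06 − 0.000732422) = -2.39723e-08.
Partial sum through k=3: 33.8105.
Order-4 term: −1/1209600 · (5.62500e-07 − 0.000343323) = 2.83367e-10.

S_4 ≈ 33.8105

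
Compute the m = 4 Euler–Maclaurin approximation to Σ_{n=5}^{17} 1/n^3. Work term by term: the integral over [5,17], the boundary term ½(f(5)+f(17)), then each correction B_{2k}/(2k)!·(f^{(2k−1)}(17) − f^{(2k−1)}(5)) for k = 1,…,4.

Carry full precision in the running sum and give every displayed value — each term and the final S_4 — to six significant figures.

S_4 ≈ 0.0227635

∫_5^17 1/x^3 dx evaluates to 0.0182699.
Endpoint term: (f(5) + f(17))/2 = (0.00800000 + 0.000203542)/2 = 0.00410177.
Running total after boundary: 0.0223717.
k=1: B_{2}/(2)! × [f^{(1)}(17) − f^{(1)}(5)] = 1/12 × (-3.59191e-05 − (-0.00480000)) = 0.000397007.
Running total after k=1: 0.0227687.
k=2: B_{4}/(4)! × [f^{(3)}(17) − f^{(3)}(5)] = −1/720 × (-2.48575e-06 − (-0.00384000)) = -5.32988e-06.
Running total after k=2: 0.0227633.
k=3: B_{6}/(6)! × [f^{(5)}(17) − f^{(5)}(5)] = 1/30240 × (-3.61251e-07 − (-0.00645120)) = 2.13321e-07.
Running total after k=3: 0.0227636.
k=4: B_{8}/(8)! × [f^{(7)}(17) − f^{(7)}(5)] = −1/1209600 × (-9.00003e-08 − (-0.0185795)) = -1.53599e-08.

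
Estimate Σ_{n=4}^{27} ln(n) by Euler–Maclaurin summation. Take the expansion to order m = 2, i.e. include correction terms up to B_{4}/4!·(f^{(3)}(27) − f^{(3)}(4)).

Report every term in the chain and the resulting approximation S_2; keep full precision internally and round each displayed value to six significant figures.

The integral term ∫_4^27 ln(x) dx = 60.4424.
Endpoint term: (f(4) + f(27))/2 = (1.38629 + 3.29584)/2 = 2.34107.
Running total after boundary: 62.7835.
Order-1 term: 1/12 · (0.0370370 − 0.250000) = -0.0177469.
Running total after k=1: 62.7657.
Order-2 term: −1/720 · (0.000101611 − 0.0312500) = 4.32617e-05.

S_2 ≈ 62.7658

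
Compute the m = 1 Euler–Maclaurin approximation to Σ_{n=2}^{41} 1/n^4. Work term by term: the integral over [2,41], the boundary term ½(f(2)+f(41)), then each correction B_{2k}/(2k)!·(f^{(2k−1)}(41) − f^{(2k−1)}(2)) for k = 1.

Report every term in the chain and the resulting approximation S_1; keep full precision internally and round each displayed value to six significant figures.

The integral term ∫_2^41 1/x^4 dx = 0.0416618.
½[f(2) + f(41)] = ½[0.0625000 + 3.53887e-07] = 0.0312502.
Integral + boundary = 0.0729120.
k=1: B_{2}/(2)! × [f^{(1)}(41) − f^{(1)}(2)] = 1/12 × (-3.45256e-08 − (-0.125000)) = 0.0104167.

S_1 ≈ 0.0833287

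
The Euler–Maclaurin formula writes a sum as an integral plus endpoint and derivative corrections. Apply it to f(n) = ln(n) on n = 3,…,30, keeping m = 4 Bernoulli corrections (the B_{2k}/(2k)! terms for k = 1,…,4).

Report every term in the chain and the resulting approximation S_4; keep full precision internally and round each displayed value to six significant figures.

S_4 ≈ 73.9651

The integral term ∫_3^30 ln(x) dx = 71.7401.
Endpoint term: (f(3) + f(30))/2 = (1.09861 + 3.40120)/2 = 2.24990.
So far: 73.9900.
Order-1 term: 1/12 · (0.0333333 − 0.333333) = -0.0250000.
Running total after k=1: 73.9650.
Order-2 term: −1/720 · (7.40741e-05 − 0.0740741) = 0.000102778.
Running total after k=2: 73.9651.
Order-3 term: 1/30240 · (9.87654e-07 − 0.0987654) = -3.26602e-06.
Running total after k=3: 73.9651.
Order-4 term: −1/1209600 · (3.29218e-08 − 0.329218) = 2.72171e-07.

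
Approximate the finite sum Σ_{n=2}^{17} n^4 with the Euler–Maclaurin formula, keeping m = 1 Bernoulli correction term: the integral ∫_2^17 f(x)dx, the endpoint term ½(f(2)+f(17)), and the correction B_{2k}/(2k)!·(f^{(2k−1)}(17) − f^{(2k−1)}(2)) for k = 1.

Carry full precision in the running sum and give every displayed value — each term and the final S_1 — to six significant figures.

The integral term ∫_2^17 x^4 dx = 283965.
½[f(2) + f(17)] = ½[16.0000 + 83521.0] = 41768.5.
So far: 325734.
Correction k=1: B_{2}/2! · (f^{(1)}(17) − f^{(1)}(2)) = 1/12 · (19652.0 − 32.0000) = 1635.00.

S_1 ≈ 327368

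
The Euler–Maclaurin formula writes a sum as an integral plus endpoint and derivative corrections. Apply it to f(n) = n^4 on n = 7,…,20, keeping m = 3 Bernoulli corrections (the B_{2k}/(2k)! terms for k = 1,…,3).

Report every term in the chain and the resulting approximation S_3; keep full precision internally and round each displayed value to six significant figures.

S_3 ≈ 720391

The integral term ∫_7^20 x^4 dx = 636639.
Boundary: ½(f(7) + f(20)) = ½(2401.00 + 160000) = 81200.5.
Running total after boundary: 717839.
k=1: B_{2}/(2)! × [f^{(1)}(20) − f^{(1)}(7)] = 1/12 × (32000.0 − 1372.00) = 2552.33.
Partial sum through k=1: 720391.
k=2: B_{4}/(4)! × [f^{(3)}(20) − f^{(3)}(7)] = −1/720 × (480.000 − 168.000) = -0.433333.
Partial sum through k=2: 720391.
k=3: B_{6}/(6)! × [f^{(5)}(20) − f^{(5)}(7)] = 1/30240 × (0.00000 − 0.00000) = 0.00000.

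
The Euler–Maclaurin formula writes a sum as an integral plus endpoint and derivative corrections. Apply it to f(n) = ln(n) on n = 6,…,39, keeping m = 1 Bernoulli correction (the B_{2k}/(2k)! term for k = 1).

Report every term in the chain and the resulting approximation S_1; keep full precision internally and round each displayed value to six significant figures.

S_1 ≈ 101.844

The integral term ∫_6^39 ln(x) dx = 99.1283.
½[f(6) + f(39)] = ½[1.79176 + 3.66356] = 2.72766.
Running total after boundary: 101.856.
Order-1 term: 1/12 · (0.0256410 − 0.166667) = -0.0117521.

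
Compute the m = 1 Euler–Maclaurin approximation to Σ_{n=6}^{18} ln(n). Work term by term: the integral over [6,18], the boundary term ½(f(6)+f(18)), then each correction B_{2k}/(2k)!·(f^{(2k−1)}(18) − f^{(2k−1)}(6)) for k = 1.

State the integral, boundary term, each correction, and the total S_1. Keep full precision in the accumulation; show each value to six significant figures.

S_1 ≈ 31.6079

Integral: ∫_6^18 ln(x) dx = 29.2761.
Boundary: ½(f(6) + f(18)) = ½(1.79176 + 2.89037) = 2.34107.
Running total after boundary: 31.6172.
k=1: B_{2}/(2)! × [f^{(1)}(18) − f^{(1)}(6)] = 1/12 × (0.0555556 − 0.166667) = -0.00925926.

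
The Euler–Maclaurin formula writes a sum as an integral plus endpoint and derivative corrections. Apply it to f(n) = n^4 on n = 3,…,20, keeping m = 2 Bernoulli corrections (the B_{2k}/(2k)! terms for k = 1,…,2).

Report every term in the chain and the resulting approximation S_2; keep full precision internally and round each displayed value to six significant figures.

The integral term ∫_3^20 x^4 dx = 639951.
Endpoint term: (f(3) + f(20))/2 = (81.0000 + 160000)/2 = 80040.5.
Integral + boundary = 719992.
Correction k=1: B_{2}/2! · (f^{(1)}(20) − f^{(1)}(3)) = 1/12 · (32000.0 − 108.000) = 2657.67.
Running total after k=1: 722650.
Correction k=2: B_{4}/4! · (f^{(3)}(20) − f^{(3)}(3)) = −1/720 · (480.000 − 72.0000) = -0.566667.

S_2 ≈ 722649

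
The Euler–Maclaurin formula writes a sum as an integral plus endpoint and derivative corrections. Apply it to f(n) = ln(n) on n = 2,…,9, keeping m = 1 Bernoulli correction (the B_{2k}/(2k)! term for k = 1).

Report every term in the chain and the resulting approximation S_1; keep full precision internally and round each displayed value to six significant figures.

S_1 ≈ 12.8015

The integral term ∫_2^9 ln(x) dx = 11.3887.
Boundary: ½(f(2) + f(9)) = ½(0.693147 + 2.19722) = 1.44519.
So far: 12.8339.
Order-1 term: 1/12 · (0.111111 − 0.500000) = -0.0324074.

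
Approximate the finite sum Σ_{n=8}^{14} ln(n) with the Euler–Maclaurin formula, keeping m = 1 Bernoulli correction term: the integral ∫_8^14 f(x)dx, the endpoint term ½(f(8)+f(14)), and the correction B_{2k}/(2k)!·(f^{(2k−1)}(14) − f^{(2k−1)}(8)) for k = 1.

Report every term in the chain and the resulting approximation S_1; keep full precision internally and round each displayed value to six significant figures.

S_1 ≈ 16.6661

The integral term ∫_8^14 ln(x) dx = 14.3113.
Endpoint term: (f(8) + f(14))/2 = (2.07944 + 2.63906)/2 = 2.35925.
Integral + boundary = 16.6705.
k=1: B_{2}/(2)! × [f^{(1)}(14) − f^{(1)}(8)] = 1/12 × (0.0714286 − 0.125000) = -0.00446429.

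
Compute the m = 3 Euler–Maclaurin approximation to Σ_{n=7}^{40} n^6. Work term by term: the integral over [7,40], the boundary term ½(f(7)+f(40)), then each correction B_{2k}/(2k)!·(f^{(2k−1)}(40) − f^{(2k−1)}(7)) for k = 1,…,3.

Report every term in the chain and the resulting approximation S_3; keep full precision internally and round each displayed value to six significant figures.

S_3 ≈ 2.55048e+10

∫_7^40 x^6 dx evaluates to 2.34056e+10.
Boundary: ½(f(7) + f(40)) = ½(117649 + 4.09600e+09) = 2.04806e+09.
Running total after boundary: 2.54537e+10.
Order-1 term: 1/12 · (6.14400e+08 − 100842) = 5.11916e+07.
Partial sum through k=1: 2.55048e+10.
Order-2 term: −1/720 · (7.68000e+06 − 41160.0) = -10609.5.
Partial sum through k=2: 2.55048e+10.
Order-3 term: 1/30240 · (28800.0 − 5040.00) = 0.785714.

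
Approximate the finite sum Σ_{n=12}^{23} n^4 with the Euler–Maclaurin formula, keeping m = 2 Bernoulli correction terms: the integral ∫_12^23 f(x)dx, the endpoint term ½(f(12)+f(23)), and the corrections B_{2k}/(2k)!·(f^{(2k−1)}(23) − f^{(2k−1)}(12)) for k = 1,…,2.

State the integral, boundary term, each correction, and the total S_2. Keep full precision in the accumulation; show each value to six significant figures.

Integral: ∫_12^23 x^4 dx = 1.23750e+06.
Boundary: ½(f(12) + f(23)) = ½(20736.0 + 279841) = 150288.
Running total after boundary: 1.38779e+06.
Correction k=1: B_{2}/2! · (f^{(1)}(23) − f^{(1)}(12)) = 1/12 · (48668.0 − 6912.00) = 3479.67.
Partial sum through k=1: 1.39127e+06.
Correction k=2: B_{4}/4! · (f^{(3)}(23) − f^{(3)}(12)) = −1/720 · (552.000 − 288.000) = -0.366667.

S_2 ≈ 1.39127e+06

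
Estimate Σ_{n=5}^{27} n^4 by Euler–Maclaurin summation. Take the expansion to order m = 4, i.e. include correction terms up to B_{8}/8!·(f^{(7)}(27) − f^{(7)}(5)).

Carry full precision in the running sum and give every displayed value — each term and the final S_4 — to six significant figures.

The integral term ∫_5^27 x^4 dx = 2.86916e+06.
½[f(5) + f(27)] = ½[625.000 + 531441] = 266033.
Running total after boundary: 3.13519e+06.
Correction k=1: B_{2}/2! · (f^{(1)}(27) − f^{(1)}(5)) = 1/12 · (78732.0 − 500.000) = 6519.33.
After k=1: 3.14171e+06.
Correction k=2: B_{4}/4! · (f^{(3)}(27) − f^{(3)}(5)) = −1/720 · (648.000 − 120.000) = -0.733333.
After k=2: 3.14171e+06.
Correction k=3: B_{6}/6! · (f^{(5)}(27) − f^{(5)}(5)) = 1/30240 · (0.00000 − 0.00000) = 0.00000.
After k=3: 3.14171e+06.
Correction k=4: B_{8}/8! · (f^{(7)}(27) − f^{(7)}(5)) = −1/1209600 · (0.00000 − 0.00000) = 0.00000.

S_4 ≈ 3.14171e+06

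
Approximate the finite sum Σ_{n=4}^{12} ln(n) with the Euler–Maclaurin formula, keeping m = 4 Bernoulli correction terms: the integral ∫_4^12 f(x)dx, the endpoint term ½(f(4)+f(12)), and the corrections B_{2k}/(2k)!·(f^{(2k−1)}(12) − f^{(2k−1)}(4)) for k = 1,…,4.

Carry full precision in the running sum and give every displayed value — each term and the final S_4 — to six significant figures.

S_4 ≈ 18.1955

∫_4^12 ln(x) dx evaluates to 16.2737.
Boundary: ½(f(4) + f(12)) = ½(1.38629 + 2.48491) = 1.93560.
So far: 18.2093.
Correction k=1: B_{2}/2! · (f^{(1)}(12) − f^{(1)}(4)) = 1/12 · (0.0833333 − 0.250000) = -0.0138889.
After k=1: 18.1954.
Correction k=2: B_{4}/4! · (f^{(3)}(12) − f^{(3)}(4)) = −1/720 · (0.00115741 − 0.0312500) = 4.17953e-05.
After k=2: 18.1955.
Correction k=3: B_{6}/6! · (f^{(5)}(12) − f^{(5)}(4)) = 1/30240 · (9.64506e-05 − 0.0234375) = -7.71860e-07.
After k=3: 18.1955.
Correction k=4: B_{8}/8! · (f^{(7)}(12) − f^{(7)}(4)) = −1/1209600 · (2.00939e-05 − 0.0439453) = 3.63138e-08.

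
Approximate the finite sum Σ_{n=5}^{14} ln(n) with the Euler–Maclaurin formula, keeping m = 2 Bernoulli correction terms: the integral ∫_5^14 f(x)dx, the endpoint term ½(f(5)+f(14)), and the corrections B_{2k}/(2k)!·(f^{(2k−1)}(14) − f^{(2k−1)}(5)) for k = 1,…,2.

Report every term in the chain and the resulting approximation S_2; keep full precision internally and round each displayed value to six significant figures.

S_2 ≈ 22.0132

Integral: ∫_5^14 ln(x) dx = 19.8996.
Endpoint term: (f(5) + f(14))/2 = (1.60944 + 2.63906)/2 = 2.12425.
Running total after boundary: 22.0239.
Order-1 term: 1/12 · (0.0714286 − 0.200000) = -0.0107143.
Running total after k=1: 22.0131.
Order-2 term: −1/720 · (0.000728863 − 0.0160000) = 2.12099e-05.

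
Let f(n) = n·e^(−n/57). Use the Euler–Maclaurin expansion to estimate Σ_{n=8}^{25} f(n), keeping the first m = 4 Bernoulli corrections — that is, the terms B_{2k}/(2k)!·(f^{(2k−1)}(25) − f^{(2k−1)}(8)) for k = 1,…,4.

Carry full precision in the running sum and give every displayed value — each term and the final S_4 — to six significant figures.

S_4 ≈ 216.894

The integral term ∫_8^25 x·e^(−x/57) dx = 205.388.
Boundary: ½(f(8) + f(25)) = ½(6.95243 + 16.1235) = 11.5380.
So far: 216.926.
k=1: B_{2}/(2)! × [f^{(1)}(25) − f^{(1)}(8)] = 1/12 × (0.362072 − 0.747081) = -0.0320841.
Running total after k=1: 216.894.
k=2: B_{4}/(4)! × [f^{(3)}(25) − f^{(3)}(8)] = −1/720 × (0.000508450 − 0.000764908) = 3.56192e-07.
Running total after k=2: 216.894.
k=3: B_{6}/(6)! × [f^{(5)}(25) − f^{(5)}(8)] = 1/30240 × (2.78688e-07 − 4.00085e-07) = -4.01442e-12.
Running total after k=3: 216.894.
k=4: B_{8}/(8)! × [f^{(7)}(25) − f^{(7)}(8)] = −1/1209600 × (1.23386e-10 − 1.73820e-10) = 4.16942e-17.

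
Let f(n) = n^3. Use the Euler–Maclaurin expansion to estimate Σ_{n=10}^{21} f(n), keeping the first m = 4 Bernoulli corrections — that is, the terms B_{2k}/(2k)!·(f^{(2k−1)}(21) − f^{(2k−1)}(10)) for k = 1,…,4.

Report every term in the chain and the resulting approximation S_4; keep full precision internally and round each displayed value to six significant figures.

S_4 ≈ 51336.0

Integral: ∫_10^21 x^3 dx = 46120.2.
Endpoint term: (f(10) + f(21))/2 = (1000.00 + 9261.00)/2 = 5130.50.
So far: 51250.8.
Order-1 term: 1/12 · (1323.00 − 300.000) = 85.2500.
Running total after k=1: 51336.0.
Order-2 term: −1/720 · (6.00000 − 6.00000) = 0.00000.
Running total after k=2: 51336.0.
Order-3 term: 1/30240 · (0.00000 − 0.00000) = 0.00000.
Running total after k=3: 51336.0.
Order-4 term: −1/1209600 · (0.00000 − 0.00000) = 0.00000.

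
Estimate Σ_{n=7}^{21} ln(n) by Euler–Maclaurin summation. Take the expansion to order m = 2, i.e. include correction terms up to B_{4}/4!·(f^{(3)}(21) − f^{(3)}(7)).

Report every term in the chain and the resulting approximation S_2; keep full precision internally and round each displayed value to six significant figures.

The integral term ∫_7^21 ln(x) dx = 36.3136.
Boundary: ½(f(7) + f(21)) = ½(1.94591 + 3.04452) = 2.49522.
Integral + boundary = 38.8088.
Order-1 term: 1/12 · (0.0476190 − 0.142857) = -0.00793651.
After k=1: 38.8009.
Order-2 term: −1/720 · (0.000215959 − 0.00583090) = 7.79853e-06.

S_2 ≈ 38.8009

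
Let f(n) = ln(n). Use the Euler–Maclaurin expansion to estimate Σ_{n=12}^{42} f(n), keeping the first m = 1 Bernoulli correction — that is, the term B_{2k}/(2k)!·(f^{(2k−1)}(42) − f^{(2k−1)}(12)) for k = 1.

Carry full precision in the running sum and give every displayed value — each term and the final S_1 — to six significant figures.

S_1 ≈ 100.270

∫_12^42 ln(x) dx evaluates to 97.1632.
½[f(12) + f(42)] = ½[2.48491 + 3.73767] = 3.11129.
So far: 100.275.
Correction k=1: B_{2}/2! · (f^{(1)}(42) − f^{(1)}(12)) = 1/12 · (0.0238095 − 0.0833333) = -0.00496032.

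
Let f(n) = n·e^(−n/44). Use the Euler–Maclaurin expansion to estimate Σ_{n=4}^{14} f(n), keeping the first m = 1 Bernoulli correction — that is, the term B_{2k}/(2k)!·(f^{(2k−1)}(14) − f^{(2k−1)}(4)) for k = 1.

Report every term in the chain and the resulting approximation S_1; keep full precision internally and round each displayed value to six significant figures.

The integral term ∫_4^14 x·e^(−x/44) dx = 71.9640.
Boundary: ½(f(4) + f(14)) = ½(3.65240 + 10.1846) = 6.91849.
Running total after boundary: 78.8825.
Order-1 term: 1/12 · (0.496003 − 0.830092) = -0.0278407.

S_1 ≈ 78.8546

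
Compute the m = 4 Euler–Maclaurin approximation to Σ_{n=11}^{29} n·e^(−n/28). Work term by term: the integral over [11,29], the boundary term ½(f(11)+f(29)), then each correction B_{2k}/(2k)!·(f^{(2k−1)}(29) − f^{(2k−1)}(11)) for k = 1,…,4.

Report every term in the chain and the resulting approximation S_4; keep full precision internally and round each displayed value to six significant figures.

∫_11^29 x·e^(−x/28) dx evaluates to 170.700.
Endpoint term: (f(11) + f(29))/2 = (7.42638 + 10.2942)/2 = 8.86029.
Integral + boundary = 179.561.
Order-1 term: 1/12 · (-0.0126776 − 0.409897) = -0.0352146.
Partial sum through k=1: 179.525.
Order-2 term: −1/720 · (0.000889372 − 0.00224509) = 1.88294e-06.
Partial sum through k=2: 179.525.
Order-3 term: 1/30240 · (2.28943e-06 − 5.06039e-06) = -9.16321e-11.
Partial sum through k=3: 179.525.
Order-4 term: −1/1209600 · (4.39345e-09 − 9.25656e-09) = 4.02044e-15.

S_4 ≈ 179.525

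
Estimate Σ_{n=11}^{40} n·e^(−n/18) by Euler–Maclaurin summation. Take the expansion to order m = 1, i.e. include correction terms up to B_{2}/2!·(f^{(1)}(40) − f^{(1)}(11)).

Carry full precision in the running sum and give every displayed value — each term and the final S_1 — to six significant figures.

∫_11^40 x·e^(−x/18) dx evaluates to 170.178.
Endpoint term: (f(11) + f(40))/2 = (5.97022 + 4.33472)/2 = 5.15247.
So far: 175.330.
Correction k=1: B_{2}/2! · (f^{(1)}(40) − f^{(1)}(11)) = 1/12 · (-0.132450 − 0.211068) = -0.0286265.

S_1 ≈ 175.302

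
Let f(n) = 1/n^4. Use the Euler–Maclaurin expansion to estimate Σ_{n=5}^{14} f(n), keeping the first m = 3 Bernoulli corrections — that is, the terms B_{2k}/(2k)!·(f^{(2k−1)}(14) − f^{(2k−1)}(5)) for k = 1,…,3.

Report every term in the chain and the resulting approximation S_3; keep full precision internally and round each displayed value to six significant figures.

S_3 ≈ 0.00346223

Integral: ∫_5^14 1/x^4 dx = 0.00254519.
½[f(5) + f(14)] = ½[0.00160000 + 2.60308e-05] = 0.000813015.
Integral + boundary = 0.00335820.
Order-1 term: 1/12 · (-7.43738e-06 − (-0.00128000)) = 0.000106047.
Partial sum through k=1: 0.00346425.
Order-2 term: −1/720 · (-1.13837e-06 − (-0.00153600)) = -2.13175e-06.
Partial sum through k=2: 0.00346212.
Order-3 term: 1/30240 · (-3.25250e-07 − (-0.00344064)) = 1.13767e-07.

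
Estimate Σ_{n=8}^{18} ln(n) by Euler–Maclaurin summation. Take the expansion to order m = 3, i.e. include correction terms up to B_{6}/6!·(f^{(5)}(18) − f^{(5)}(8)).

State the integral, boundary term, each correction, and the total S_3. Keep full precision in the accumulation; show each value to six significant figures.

S_3 ≈ 27.8703

Integral: ∫_8^18 ln(x) dx = 25.3912.
Endpoint term: (f(8) + f(18))/2 = (2.07944 + 2.89037)/2 = 2.48491.
Integral + boundary = 27.8761.
Order-1 term: 1/12 · (0.0555556 − 0.125000) = -0.00578704.
Running total after k=1: 27.8703.
Order-2 term: −1/720 · (0.000342936 − 0.00390625) = 4.94905e-06.
Running total after k=2: 27.8703.
Order-3 term: 1/30240 · (1.27013e-05 − 0.000732422) = -2.38003e-08.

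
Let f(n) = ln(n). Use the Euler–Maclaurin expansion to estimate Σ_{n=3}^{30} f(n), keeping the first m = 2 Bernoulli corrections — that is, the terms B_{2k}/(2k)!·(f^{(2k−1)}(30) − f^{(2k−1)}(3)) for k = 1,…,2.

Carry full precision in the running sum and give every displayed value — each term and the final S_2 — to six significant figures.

The integral term ∫_3^30 ln(x) dx = 71.7401.
Endpoint term: (f(3) + f(30))/2 = (1.09861 + 3.40120)/2 = 2.24990.
Integral + boundary = 73.9900.
Correction k=1: B_{2}/2! · (f^{(1)}(30) − f^{(1)}(3)) = 1/12 · (0.0333333 − 0.333333) = -0.0250000.
Running total after k=1: 73.9650.
Correction k=2: B_{4}/4! · (f^{(3)}(30) − f^{(3)}(3)) = −1/720 · (7.40741e-05 − 0.0740741) = 0.000102778.

S_2 ≈ 73.9651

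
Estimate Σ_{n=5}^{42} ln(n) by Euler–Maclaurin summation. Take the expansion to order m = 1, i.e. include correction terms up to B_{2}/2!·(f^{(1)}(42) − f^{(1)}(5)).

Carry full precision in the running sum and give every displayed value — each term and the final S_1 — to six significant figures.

The integral term ∫_5^42 ln(x) dx = 111.935.
½[f(5) + f(42)] = ½[1.60944 + 3.73767] = 2.67355.
Integral + boundary = 114.608.
k=1: B_{2}/(2)! × [f^{(1)}(42) − f^{(1)}(5)] = 1/12 × (0.0238095 − 0.200000) = -0.0146825.

S_1 ≈ 114.594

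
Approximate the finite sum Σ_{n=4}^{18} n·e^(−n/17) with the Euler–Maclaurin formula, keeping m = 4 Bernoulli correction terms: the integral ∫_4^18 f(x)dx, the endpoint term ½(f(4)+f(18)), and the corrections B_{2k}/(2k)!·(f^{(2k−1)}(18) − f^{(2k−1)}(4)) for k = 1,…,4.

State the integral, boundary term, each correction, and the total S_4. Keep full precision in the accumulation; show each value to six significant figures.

S_4 ≈ 80.4173

Integral: ∫_4^18 x·e^(−x/17) dx = 75.7669.
Endpoint term: (f(4) + f(18))/2 = (3.16135 + 6.24355)/2 = 4.70245.
So far: 80.4694.
Correction k=1: B_{2}/2! · (f^{(1)}(18) − f^{(1)}(4)) = 1/12 · (-0.0204037 − 0.604376) = -0.0520650.
After k=1: 80.4173.
Correction k=2: B_{4}/4! · (f^{(3)}(18) − f^{(3)}(4)) = −1/720 · (0.00232984 − 0.00756074) = 7.26514e-06.
After k=2: 80.4173.
Correction k=3: B_{6}/6! · (f^{(5)}(18) − f^{(5)}(4)) = 1/30240 · (1.63677e-05 − 4.50872e-05) = -9.49718e-10.
After k=3: 80.4173.
Correction k=4: B_{8}/8! · (f^{(7)}(18) − f^{(7)}(4)) = −1/1209600 · (8.53764e-08 − 2.21497e-07) = 1.12534e-13.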